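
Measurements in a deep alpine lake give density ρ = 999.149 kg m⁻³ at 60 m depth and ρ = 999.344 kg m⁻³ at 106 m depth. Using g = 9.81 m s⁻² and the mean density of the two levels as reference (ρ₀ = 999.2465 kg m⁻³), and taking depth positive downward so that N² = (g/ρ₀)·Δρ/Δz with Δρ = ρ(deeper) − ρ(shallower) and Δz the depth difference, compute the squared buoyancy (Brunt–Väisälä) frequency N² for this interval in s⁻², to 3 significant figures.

Δρ = 999.344 − 999.149 = 0.195 kg m⁻³ over Δz = 106 − 60 = 46 m.
N² = (9.81/999.2465) × (0.195/46) = 4.1617 × 10⁻⁵ s⁻² ≈ 4.16 × 10⁻⁵ s⁻².

4.16 × 10⁻⁵ s⁻²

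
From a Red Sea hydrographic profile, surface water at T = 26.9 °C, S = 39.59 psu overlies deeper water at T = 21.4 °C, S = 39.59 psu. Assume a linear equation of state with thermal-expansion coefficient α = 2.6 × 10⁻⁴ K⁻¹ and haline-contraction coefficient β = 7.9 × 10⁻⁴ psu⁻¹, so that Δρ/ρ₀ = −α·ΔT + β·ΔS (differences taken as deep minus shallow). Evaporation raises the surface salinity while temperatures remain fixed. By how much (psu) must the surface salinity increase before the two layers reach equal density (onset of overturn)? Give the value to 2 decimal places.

1.81 psu

Neutral buoyancy requires −α(T_deep − T_surf) + β(S_deep − S_surf′) = 0.
S_surf′ = S_deep − (α/β)·ΔT = 39.59 − (2.6 × 10⁻⁴/7.9 × 10⁻⁴)·(-5.5) = 41.4001 psu.
Increase required: 41.4001 − 39.59 = 1.8101 psu.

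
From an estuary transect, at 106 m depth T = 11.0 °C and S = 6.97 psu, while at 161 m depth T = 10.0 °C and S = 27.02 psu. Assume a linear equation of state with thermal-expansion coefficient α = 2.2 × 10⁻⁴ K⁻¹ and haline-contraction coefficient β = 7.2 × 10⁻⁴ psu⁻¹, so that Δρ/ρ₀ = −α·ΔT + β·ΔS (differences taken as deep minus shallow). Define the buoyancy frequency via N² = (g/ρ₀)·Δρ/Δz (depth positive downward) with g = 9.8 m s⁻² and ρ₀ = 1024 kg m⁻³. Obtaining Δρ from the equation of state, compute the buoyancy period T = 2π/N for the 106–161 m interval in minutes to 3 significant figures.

ΔT = -1.0 K, ΔS = +20.05 psu (deep − shallow).
Δρ/ρ₀ = −αΔT + βΔS = 2.20 × 10⁻⁴ + 0.014436 = 0.014656, so Δρ ≈ 15.01 kg m⁻³.
N² = (g/ρ₀)·Δρ/Δz = g·(Δρ/ρ₀)/Δz = 9.8 × 0.014656 / 55 = 2.6114 × 10⁻³ s⁻².
N = √(2.6114 × 10⁻³) = 0.051102 rad s⁻¹ → T = 2π/N = 122.95 s = 2.0492 min ≈ 2.05 min.

2.05 min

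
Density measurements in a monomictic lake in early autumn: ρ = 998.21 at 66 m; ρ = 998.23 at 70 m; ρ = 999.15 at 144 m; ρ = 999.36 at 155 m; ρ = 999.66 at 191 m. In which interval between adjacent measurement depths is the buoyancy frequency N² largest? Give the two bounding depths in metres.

144–155 m

Compute the density gradient over each adjacent pair:
  66–70 m: Δρ/Δz = 0.02/4 = 5.0 × 10⁻³ kg m⁻⁴
  70–144 m: Δρ/Δz = 0.92/74 = 0.012 kg m⁻⁴
  144–155 m: Δρ/Δz = 0.21/11 = 0.019 kg m⁻⁴
  155–191 m: Δρ/Δz = 0.30/36 = 8.3 × 10⁻³ kg m⁻⁴
The largest gradient is in the 144–155 m interval — the pycnocline.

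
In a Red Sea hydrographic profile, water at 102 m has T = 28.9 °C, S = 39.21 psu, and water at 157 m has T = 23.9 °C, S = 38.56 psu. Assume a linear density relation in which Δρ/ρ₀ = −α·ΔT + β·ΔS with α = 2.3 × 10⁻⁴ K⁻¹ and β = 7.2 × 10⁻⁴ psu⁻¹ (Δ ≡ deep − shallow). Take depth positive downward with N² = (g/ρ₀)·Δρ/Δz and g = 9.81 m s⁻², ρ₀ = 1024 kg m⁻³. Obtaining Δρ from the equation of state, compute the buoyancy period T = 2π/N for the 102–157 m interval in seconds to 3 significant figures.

570 s

ΔT = -5.0 K, ΔS = -0.65 psu (deep − shallow).
Δρ/ρ₀ = −αΔT + βΔS = 1.15 × 10⁻³ − 4.68 × 10⁻⁴ = 6.82 × 10⁻⁴, so Δρ ≈ 0.6984 kg m⁻³.
N² = (g/ρ₀)·Δρ/Δz = g·(Δρ/ρ₀)/Δz = 9.81 × 6.82 × 10⁻⁴ / 55 = 1.2164 × 10⁻⁴ s⁻².
N = √(1.2164 × 10⁻⁴) = 0.011029 rad s⁻¹ → T = 2π/N = 569.70 s ≈ 570 s.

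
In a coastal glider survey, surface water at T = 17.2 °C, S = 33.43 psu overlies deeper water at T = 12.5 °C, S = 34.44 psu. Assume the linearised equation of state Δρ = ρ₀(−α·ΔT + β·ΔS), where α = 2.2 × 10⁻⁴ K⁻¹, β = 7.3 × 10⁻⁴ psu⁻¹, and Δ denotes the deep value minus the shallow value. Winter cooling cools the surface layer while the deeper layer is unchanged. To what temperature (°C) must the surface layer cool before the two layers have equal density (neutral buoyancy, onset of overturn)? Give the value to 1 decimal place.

Neutral buoyancy requires Δρ = 0, i.e. −α(T_deep − T_surf′) + β(S_deep − S_surf) = 0.
T_surf′ = T_deep − (β/α)·ΔS = 12.5 − (7.3 × 10⁻⁴/2.2 × 10⁻⁴)·(+1.01) = 9.149 °C.
Cooling required: 17.2 − (9.149) = 8.051 °C.

9.1 °C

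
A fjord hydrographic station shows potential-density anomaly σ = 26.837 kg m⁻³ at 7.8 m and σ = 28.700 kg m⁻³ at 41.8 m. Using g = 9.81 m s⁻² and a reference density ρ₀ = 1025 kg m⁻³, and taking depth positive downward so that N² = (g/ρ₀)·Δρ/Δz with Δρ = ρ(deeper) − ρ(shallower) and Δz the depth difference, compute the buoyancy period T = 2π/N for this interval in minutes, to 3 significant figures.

Δρ = 1028.700 − 1026.837 = 1.863 kg m⁻³ over Δz = 41.8 − 7.8 = 34 m.
N² = (9.81/1025) × (1.863/34) = 5.2442 × 10⁻⁴ s⁻².
N = √(5.2442 × 10⁻⁴) = 0.022900 rad s⁻¹, so T = 2π/N = 274.37 s = 4.5728 min ≈ 4.57 min.

4.57 min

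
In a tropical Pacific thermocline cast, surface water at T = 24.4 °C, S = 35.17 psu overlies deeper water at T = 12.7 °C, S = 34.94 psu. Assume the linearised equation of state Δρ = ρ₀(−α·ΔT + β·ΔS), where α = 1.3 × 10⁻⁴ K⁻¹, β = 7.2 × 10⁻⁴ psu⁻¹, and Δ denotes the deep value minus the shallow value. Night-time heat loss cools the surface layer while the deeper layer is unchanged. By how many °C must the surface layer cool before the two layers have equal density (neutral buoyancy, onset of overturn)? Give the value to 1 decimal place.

Neutral buoyancy requires Δρ = 0, i.e. −α(T_deep − T_surf′) + β(S_deep − S_surf) = 0.
T_surf′ = T_deep − (β/α)·ΔS = 12.7 − (7.2 × 10⁻⁴/1.3 × 10⁻⁴)·(-0.23) = 13.974 °C.
Cooling required: 24.4 − (13.974) = 10.426 °C.

10.4 °C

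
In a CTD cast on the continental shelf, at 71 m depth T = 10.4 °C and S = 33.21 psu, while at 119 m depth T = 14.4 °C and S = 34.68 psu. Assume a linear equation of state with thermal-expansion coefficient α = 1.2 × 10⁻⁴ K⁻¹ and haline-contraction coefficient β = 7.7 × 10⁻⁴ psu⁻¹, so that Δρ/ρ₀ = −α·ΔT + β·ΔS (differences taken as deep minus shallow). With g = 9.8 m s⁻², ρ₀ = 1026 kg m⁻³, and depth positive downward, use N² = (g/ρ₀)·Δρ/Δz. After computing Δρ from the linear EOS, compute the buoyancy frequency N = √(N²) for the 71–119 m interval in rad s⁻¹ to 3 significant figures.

ΔT = +4.0 K, ΔS = +1.47 psu (deep − shallow).
Δρ/ρ₀ = −αΔT + βΔS = -4.80 × 10⁻⁴ + 1.1319 × 10⁻³ = 6.519 × 10⁻⁴, so Δρ ≈ 0.6688 kg m⁻³.
N² = (g/ρ₀)·Δρ/Δz = g·(Δρ/ρ₀)/Δz = 9.8 × 6.519 × 10⁻⁴ / 48 = 1.3310 × 10⁻⁴ s⁻².
N = √(1.3310 × 10⁻⁴) = 0.011537 rad s⁻¹ ≈ 0.0115 rad s⁻¹.

0.0115 rad s⁻¹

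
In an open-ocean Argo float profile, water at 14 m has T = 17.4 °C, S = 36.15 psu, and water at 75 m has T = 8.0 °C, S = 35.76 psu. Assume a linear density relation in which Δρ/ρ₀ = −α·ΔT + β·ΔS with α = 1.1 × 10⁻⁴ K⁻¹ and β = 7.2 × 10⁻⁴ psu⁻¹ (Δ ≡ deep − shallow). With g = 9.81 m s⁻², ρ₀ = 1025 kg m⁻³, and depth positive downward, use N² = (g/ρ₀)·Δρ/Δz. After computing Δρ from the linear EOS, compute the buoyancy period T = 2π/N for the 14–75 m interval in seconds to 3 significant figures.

ΔT = -9.4 K, ΔS = -0.39 psu (deep − shallow).
Δρ/ρ₀ = −αΔT + βΔS = 1.034 × 10⁻³ − 2.808 × 10⁻⁴ = 7.532 × 10⁻⁴, so Δρ ≈ 0.7720 kg m⁻³.
N² = (g/ρ₀)·Δρ/Δz = g·(Δρ/ρ₀)/Δz = 9.81 × 7.532 × 10⁻⁴ / 61 = 1.2113 × 10⁻⁴ s⁻².
N = √(1.2113 × 10⁻⁴) = 0.011006 rad s⁻¹ → T = 2π/N = 570.89 s ≈ 571 s.

571 s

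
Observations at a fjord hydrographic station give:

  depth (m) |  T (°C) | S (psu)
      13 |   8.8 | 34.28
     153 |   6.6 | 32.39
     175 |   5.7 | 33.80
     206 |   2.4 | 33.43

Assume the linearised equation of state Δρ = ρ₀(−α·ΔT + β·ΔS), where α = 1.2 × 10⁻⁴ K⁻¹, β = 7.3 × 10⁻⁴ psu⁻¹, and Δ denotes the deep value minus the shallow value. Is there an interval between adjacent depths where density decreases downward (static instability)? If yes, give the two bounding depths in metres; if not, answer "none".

Evaluate Δρ/ρ₀ = −αΔT + βΔS across each adjacent pair:
  13–153 m: −αΔT+βΔS = −(1.2 × 10⁻⁴)(-2.2)+(7.3 × 10⁻⁴)(-1.89) = -1.1 × 10⁻³ → UNSTABLE
  153–175 m: −αΔT+βΔS = −(1.2 × 10⁻⁴)(-0.9)+(7.3 × 10⁻⁴)(+1.41) = 1.1 × 10⁻³ → stable
  175–206 m: −αΔT+βΔS = −(1.2 × 10⁻⁴)(-3.3)+(7.3 × 10⁻⁴)(-0.37) = 1.3 × 10⁻⁴ → stable
The 13–153 m interval has Δρ < 0: lighter water underlies denser water.

13–153 m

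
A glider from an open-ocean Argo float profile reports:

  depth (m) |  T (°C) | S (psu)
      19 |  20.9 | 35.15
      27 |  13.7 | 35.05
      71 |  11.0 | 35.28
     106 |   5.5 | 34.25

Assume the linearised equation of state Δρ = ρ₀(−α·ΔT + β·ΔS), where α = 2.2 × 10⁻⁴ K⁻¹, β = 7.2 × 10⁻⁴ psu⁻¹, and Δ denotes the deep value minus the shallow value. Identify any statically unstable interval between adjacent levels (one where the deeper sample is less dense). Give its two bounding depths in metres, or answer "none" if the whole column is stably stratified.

none

Evaluate Δρ/ρ₀ = −αΔT + βΔS across each adjacent pair:
  19–27 m: −αΔT+βΔS = −(2.2 × 10⁻⁴)(-7.2)+(7.2 × 10⁻⁴)(-0.10) = 1.5 × 10⁻³ → stable
  27–71 m: −αΔT+βΔS = −(2.2 × 10⁻⁴)(-2.7)+(7.2 × 10⁻⁴)(+0.23) = 7.6 × 10⁻⁴ → stable
  71–106 m: −αΔT+βΔS = −(2.2 × 10⁻⁴)(-5.5)+(7.2 × 10⁻⁴)(-1.03) = 4.7 × 10⁻⁴ → stable
Every interval has Δρ > 0: the column is stably stratified throughout.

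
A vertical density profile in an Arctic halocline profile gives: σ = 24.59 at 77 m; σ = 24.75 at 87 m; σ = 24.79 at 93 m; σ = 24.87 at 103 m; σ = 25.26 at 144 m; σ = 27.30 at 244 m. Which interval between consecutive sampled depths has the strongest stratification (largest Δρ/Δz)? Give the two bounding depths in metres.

144–244 m

Compute the density gradient over each adjacent pair:
  77–87 m: Δρ/Δz = 0.16/10 = 0.016 kg m⁻⁴
  87–93 m: Δρ/Δz = 0.04/6 = 6.7 × 10⁻³ kg m⁻⁴
  93–103 m: Δρ/Δz = 0.08/10 = 8.0 × 10⁻³ kg m⁻⁴
  103–144 m: Δρ/Δz = 0.39/41 = 9.5 × 10⁻³ kg m⁻⁴
  144–244 m: Δρ/Δz = 2.04/100 = 0.020 kg m⁻⁴
The largest gradient is in the 144–244 m interval — the pycnocline.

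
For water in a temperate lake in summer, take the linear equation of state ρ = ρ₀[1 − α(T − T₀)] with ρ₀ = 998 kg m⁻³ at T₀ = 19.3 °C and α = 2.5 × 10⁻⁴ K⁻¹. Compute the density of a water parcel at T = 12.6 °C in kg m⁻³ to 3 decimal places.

T − T₀ = -6.7 K.
Bracket = 1 − α·(-6.7) = 1 + (1.675 × 10⁻³) = 1.0016750.
ρ = 998 × 1.0016750 = 999.672 kg m⁻³.

999.672 kg m⁻³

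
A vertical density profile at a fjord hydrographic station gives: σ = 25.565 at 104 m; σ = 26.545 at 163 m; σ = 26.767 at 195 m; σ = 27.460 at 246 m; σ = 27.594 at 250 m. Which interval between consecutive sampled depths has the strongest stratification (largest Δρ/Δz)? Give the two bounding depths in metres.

Compute the density gradient over each adjacent pair:
  104–163 m: Δρ/Δz = 0.980/59 = 0.017 kg m⁻⁴
  163–195 m: Δρ/Δz = 0.222/32 = 6.9 × 10⁻³ kg m⁻⁴
  195–246 m: Δρ/Δz = 0.693/51 = 0.014 kg m⁻⁴
  246–250 m: Δρ/Δz = 0.134/4 = 0.034 kg m⁻⁴
The largest gradient is in the 246–250 m interval — the pycnocline.

246–250 m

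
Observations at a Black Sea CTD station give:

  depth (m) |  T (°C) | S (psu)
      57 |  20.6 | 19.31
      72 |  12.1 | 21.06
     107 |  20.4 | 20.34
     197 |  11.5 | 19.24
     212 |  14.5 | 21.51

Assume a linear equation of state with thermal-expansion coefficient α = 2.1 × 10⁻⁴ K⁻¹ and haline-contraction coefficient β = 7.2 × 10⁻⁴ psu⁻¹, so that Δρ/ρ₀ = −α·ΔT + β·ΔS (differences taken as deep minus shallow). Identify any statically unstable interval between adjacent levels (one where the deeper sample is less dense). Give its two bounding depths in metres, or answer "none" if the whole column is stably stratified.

72–107 m

Evaluate Δρ/ρ₀ = −αΔT + βΔS across each adjacent pair:
  57–72 m: −αΔT+βΔS = −(2.1 × 10⁻⁴)(-8.5)+(7.2 × 10⁻⁴)(+1.75) = 3.0 × 10⁻³ → stable
  72–107 m: −αΔT+βΔS = −(2.1 × 10⁻⁴)(+8.3)+(7.2 × 10⁻⁴)(-0.72) = -2.3 × 10⁻³ → UNSTABLE
  107–197 m: −αΔT+βΔS = −(2.1 × 10⁻⁴)(-8.9)+(7.2 × 10⁻⁴)(-1.10) = 1.1 × 10⁻³ → stable
  197–212 m: −αΔT+βΔS = −(2.1 × 10⁻⁴)(+3.0)+(7.2 × 10⁻⁴)(+2.27) = 1.0 × 10⁻³ → stable
The 72–107 m interval has Δρ < 0: lighter water underlies denser water.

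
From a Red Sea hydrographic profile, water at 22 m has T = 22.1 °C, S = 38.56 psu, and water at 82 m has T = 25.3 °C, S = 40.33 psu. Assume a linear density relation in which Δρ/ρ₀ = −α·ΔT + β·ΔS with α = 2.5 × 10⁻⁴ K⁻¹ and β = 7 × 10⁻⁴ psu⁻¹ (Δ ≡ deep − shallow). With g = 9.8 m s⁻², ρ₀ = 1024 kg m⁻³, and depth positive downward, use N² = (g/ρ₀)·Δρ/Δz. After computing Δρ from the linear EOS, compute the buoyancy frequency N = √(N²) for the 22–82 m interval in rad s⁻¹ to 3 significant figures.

8.47 × 10⁻³ rad s⁻¹

ΔT = +3.2 K, ΔS = +1.77 psu (deep − shallow).
Δρ/ρ₀ = −αΔT + βΔS = -8.00 × 10⁻⁴ + 1.239 × 10⁻³ = 4.39 × 10⁻⁴, so Δρ ≈ 0.4495 kg m⁻³.
N² = (g/ρ₀)·Δρ/Δz = g·(Δρ/ρ₀)/Δz = 9.8 × 4.39 × 10⁻⁴ / 60 = 7.1703 × 10⁻⁵ s⁻².
N = √(7.1703 × 10⁻⁵) = 8.4678 × 10⁻³ rad s⁻¹ ≈ 8.47 × 10⁻³ rad s⁻¹.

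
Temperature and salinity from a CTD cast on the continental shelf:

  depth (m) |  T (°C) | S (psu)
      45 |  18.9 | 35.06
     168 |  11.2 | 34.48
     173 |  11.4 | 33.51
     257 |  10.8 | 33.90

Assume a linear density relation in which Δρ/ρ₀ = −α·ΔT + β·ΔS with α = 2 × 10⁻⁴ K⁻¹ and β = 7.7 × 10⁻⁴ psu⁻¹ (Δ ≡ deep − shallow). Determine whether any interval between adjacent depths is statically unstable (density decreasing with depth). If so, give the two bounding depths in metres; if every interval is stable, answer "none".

168–173 m

Evaluate Δρ/ρ₀ = −αΔT + βΔS across each adjacent pair:
  45–168 m: −αΔT+βΔS = −(2 × 10⁻⁴)(-7.7)+(7.7 × 10⁻⁴)(-0.58) = 1.1 × 10⁻³ → stable
  168–173 m: −αΔT+βΔS = −(2 × 10⁻⁴)(+0.2)+(7.7 × 10⁻⁴)(-0.97) = -7.9 × 10⁻⁴ → UNSTABLE
  173–257 m: −αΔT+βΔS = −(2 × 10⁻⁴)(-0.6)+(7.7 × 10⁻⁴)(+0.39) = 4.2 × 10⁻⁴ → stable
The 168–173 m interval has Δρ < 0: lighter water underlies denser water.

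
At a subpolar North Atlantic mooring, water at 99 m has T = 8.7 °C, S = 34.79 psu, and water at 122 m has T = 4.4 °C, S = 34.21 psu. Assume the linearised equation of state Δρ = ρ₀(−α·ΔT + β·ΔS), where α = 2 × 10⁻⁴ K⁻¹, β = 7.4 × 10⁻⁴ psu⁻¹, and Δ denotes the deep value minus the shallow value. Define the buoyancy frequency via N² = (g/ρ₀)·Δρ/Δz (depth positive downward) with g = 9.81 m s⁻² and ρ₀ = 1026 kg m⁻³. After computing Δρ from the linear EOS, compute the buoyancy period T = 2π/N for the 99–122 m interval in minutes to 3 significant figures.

ΔT = -4.3 K, ΔS = -0.58 psu (deep − shallow).
Δρ/ρ₀ = −αΔT + βΔS = 8.60 × 10⁻⁴ − 4.292 × 10⁻⁴ = 4.308 × 10⁻⁴, so Δρ ≈ 0.4420 kg m⁻³.
N² = (g/ρ₀)·Δρ/Δz = g·(Δρ/ρ₀)/Δz = 9.81 × 4.308 × 10⁻⁴ / 23 = 1.8375 × 10⁻⁴ s⁻².
N = √(1.8375 × 10⁻⁴) = 0.013555 rad s⁻¹ → T = 2π/N = 463.53 s = 7.7255 min ≈ 7.73 min.

7.73 min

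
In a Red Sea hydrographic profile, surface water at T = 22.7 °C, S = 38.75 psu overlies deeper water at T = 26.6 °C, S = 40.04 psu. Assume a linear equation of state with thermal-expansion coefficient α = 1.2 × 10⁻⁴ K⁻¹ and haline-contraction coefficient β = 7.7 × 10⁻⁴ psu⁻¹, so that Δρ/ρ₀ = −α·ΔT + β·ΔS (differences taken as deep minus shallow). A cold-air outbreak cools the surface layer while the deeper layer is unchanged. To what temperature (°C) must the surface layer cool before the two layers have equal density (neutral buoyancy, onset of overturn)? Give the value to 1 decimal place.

Neutral buoyancy requires Δρ = 0, i.e. −α(T_deep − T_surf′) + β(S_deep − S_surf) = 0.
T_surf′ = T_deep − (β/α)·ΔS = 26.6 − (7.7 × 10⁻⁴/1.2 × 10⁻⁴)·(+1.29) = 18.323 °C.
Cooling required: 22.7 − (18.323) = 4.377 °C.

18.3 °C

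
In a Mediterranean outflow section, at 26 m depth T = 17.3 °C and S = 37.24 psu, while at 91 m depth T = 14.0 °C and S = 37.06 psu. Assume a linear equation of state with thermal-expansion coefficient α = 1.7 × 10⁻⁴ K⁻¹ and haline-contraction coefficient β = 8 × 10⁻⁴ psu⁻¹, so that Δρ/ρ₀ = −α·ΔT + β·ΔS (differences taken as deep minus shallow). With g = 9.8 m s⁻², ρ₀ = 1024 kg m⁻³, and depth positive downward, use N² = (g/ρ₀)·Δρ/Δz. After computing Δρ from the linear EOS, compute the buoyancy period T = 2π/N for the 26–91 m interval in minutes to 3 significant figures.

13.2 min

ΔT = -3.3 K, ΔS = -0.18 psu (deep − shallow).
Δρ/ρ₀ = −αΔT + βΔS = 5.61 × 10⁻⁴ − 1.44 × 10⁻⁴ = 4.17 × 10⁻⁴, so Δρ ≈ 0.4270 kg m⁻³.
N² = (g/ρ₀)·Δρ/Δz = g·(Δρ/ρ₀)/Δz = 9.8 × 4.17 × 10⁻⁴ / 65 = 6.2871 × 10⁻⁵ s⁻².
N = √(6.2871 × 10⁻⁵) = 7.9291 × 10⁻³ rad s⁻¹ → T = 2π/N = 792.42 s = 13.207 min ≈ 13.2 min.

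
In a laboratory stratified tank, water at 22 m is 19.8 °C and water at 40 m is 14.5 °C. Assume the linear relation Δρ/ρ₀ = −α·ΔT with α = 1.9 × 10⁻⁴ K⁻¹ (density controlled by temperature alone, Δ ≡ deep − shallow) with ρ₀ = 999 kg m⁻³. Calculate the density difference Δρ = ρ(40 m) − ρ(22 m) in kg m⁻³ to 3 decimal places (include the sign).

+1.006 kg m⁻³

ΔT = -5.3 K, Δρ/ρ₀ = −αΔT = 1.007 × 10⁻³.
Δρ = 999 × (1.007 × 10⁻³) = +1.006 kg m⁻³.
Positive Δρ: denser below, stable.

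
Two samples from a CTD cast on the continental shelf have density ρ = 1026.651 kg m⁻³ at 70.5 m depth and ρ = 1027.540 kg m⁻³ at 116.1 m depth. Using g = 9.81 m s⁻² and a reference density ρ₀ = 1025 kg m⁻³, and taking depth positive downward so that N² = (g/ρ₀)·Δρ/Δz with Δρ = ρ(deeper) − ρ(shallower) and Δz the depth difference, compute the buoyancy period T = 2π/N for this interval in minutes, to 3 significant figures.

7.67 min

Δρ = 1027.540 − 1026.651 = 0.889 kg m⁻³ over Δz = 116.1 − 70.5 = 45.6 m.
N² = (9.81/1025) × (0.889/45.6) = 1.8659 × 10⁻⁴ s⁻².
N = √(1.8659 × 10⁻⁴) = 0.013660 rad s⁻¹, so T = 2π/N = 459.97 s = 7.6662 min ≈ 7.67 min.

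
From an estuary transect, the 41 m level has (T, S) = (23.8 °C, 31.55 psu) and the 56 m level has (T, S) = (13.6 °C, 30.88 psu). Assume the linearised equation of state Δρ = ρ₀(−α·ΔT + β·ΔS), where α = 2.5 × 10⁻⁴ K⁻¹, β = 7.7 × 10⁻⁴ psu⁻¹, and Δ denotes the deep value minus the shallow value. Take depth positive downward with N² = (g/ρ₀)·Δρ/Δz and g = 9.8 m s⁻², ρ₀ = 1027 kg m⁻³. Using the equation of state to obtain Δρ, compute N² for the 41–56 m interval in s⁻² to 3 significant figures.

ΔT = -10.2 K, ΔS = -0.67 psu (deep − shallow).
Δρ/ρ₀ = −αΔT + βΔS = 2.55 × 10⁻³ − 5.159 × 10⁻⁴ = 2.0341 × 10⁻³, so Δρ ≈ 2.089 kg m⁻³.
N² = (g/ρ₀)·Δρ/Δz = g·(Δρ/ρ₀)/Δz = 9.8 × 2.0341 × 10⁻³ / 15 = 1.3289 × 10⁻³ s⁻² ≈ 1.33 × 10⁻³ s⁻².

1.33 × 10⁻³ s⁻²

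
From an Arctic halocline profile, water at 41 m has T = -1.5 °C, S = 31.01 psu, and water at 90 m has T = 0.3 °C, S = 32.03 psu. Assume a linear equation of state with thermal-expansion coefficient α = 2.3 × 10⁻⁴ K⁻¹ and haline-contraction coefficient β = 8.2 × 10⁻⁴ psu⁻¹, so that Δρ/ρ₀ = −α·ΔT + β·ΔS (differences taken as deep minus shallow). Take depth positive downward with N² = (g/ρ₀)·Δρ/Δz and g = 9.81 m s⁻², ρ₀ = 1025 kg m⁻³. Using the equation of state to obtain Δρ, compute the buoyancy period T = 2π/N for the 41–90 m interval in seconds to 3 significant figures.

ΔT = +1.8 K, ΔS = +1.02 psu (deep − shallow).
Δρ/ρ₀ = −αΔT + βΔS = -4.14 × 10⁻⁴ + 8.364 × 10⁻⁴ = 4.224 × 10⁻⁴, so Δρ ≈ 0.4330 kg m⁻³.
N² = (g/ρ₀)·Δρ/Δz = g·(Δρ/ρ₀)/Δz = 9.81 × 4.224 × 10⁻⁴ / 49 = 8.4566 × 10⁻⁵ s⁻².
N = √(8.4566 × 10⁻⁵) = 9.1960 × 10⁻³ rad s⁻¹ → T = 2π/N = 683.25 s ≈ 683 s.

683 s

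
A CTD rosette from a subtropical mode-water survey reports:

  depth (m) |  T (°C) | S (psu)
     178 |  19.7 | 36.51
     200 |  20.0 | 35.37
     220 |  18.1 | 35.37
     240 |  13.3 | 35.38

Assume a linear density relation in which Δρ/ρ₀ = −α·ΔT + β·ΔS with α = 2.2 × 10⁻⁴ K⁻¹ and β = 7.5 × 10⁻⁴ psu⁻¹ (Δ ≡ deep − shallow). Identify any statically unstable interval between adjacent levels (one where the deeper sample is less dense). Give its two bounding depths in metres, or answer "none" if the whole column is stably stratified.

178–200 m

Evaluate Δρ/ρ₀ = −αΔT + βΔS across each adjacent pair:
  178–200 m: −αΔT+βΔS = −(2.2 × 10⁻⁴)(+0.3)+(7.5 × 10⁻⁴)(-1.14) = -9.2 × 10⁻⁴ → UNSTABLE
  200–220 m: −αΔT+βΔS = −(2.2 × 10⁻⁴)(-1.9)+(7.5 × 10⁻⁴)(+0.00) = 4.2 × 10⁻⁴ → stable
  220–240 m: −αΔT+βΔS = −(2.2 × 10⁻⁴)(-4.8)+(7.5 × 10⁻⁴)(+0.01) = 1.1 × 10⁻³ → stable
The 178–200 m interval has Δρ < 0: lighter water underlies denser water.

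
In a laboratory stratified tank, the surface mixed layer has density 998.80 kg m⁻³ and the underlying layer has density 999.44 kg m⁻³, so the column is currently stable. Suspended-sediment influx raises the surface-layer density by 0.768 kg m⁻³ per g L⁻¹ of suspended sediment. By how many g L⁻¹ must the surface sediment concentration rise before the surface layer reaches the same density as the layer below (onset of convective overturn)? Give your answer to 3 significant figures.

Density deficit of the surface layer: 999.44 − 998.80 = 0.64 kg m⁻³.
Required change = 0.64 / 0.768 = 0.833 g L⁻¹.

0.833 g L⁻¹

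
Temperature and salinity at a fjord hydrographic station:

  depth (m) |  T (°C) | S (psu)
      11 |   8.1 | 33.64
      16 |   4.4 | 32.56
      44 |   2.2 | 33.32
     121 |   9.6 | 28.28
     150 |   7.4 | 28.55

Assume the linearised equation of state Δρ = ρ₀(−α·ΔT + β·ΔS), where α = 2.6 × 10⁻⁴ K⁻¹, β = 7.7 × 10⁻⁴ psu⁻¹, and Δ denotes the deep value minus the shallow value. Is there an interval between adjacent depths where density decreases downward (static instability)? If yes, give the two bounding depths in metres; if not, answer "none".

Evaluate Δρ/ρ₀ = −αΔT + βΔS across each adjacent pair:
  11–16 m: −αΔT+βΔS = −(2.6 × 10⁻⁴)(-3.7)+(7.7 × 10⁻⁴)(-1.08) = 1.3 × 10⁻⁴ → stable
  16–44 m: −αΔT+βΔS = −(2.6 × 10⁻⁴)(-2.2)+(7.7 × 10⁻⁴)(+0.76) = 1.2 × 10⁻³ → stable
  44–121 m: −αΔT+βΔS = −(2.6 × 10⁻⁴)(+7.4)+(7.7 × 10⁻⁴)(-5.04) = -5.8 × 10⁻³ → UNSTABLE
  121–150 m: −αΔT+βΔS = −(2.6 × 10⁻⁴)(-2.2)+(7.7 × 10⁻⁴)(+0.27) = 7.8 × 10⁻⁴ → stable
The 44–121 m interval has Δρ < 0: lighter water underlies denser water.

44–121 m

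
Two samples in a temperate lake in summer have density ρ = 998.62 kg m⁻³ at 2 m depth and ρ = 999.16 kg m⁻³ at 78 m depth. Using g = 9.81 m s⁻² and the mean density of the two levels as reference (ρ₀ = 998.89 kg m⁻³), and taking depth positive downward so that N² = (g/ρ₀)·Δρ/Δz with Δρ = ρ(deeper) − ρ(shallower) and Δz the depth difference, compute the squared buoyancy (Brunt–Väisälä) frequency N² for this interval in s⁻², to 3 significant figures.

Δρ = 999.16 − 998.62 = 0.54 kg m⁻³ over Δz = 78 − 2 = 76 m.
N² = (9.81/998.89) × (0.54/76) = 6.9780 × 10⁻⁵ s⁻² ≈ 6.98 × 10⁻⁵ s⁻².

6.98 × 10⁻⁵ s⁻²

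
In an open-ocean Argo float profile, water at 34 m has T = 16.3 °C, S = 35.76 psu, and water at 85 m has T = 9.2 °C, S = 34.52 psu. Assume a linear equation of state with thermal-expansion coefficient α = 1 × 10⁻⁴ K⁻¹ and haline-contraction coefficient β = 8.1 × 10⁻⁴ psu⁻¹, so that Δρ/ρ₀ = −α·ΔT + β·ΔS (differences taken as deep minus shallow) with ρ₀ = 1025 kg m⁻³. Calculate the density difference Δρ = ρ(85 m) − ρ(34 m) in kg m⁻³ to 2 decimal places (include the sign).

ΔT = -7.1 K, ΔS = -1.24 psu (deep − shallow).
Δρ/ρ₀ = −(1 × 10⁻⁴)(-7.1) + (8.1 × 10⁻⁴)(-1.24) = -2.944 × 10⁻⁴.
Δρ = 1025 × (-2.944 × 10⁻⁴) = -0.30 kg m⁻³.
Negative Δρ: lighter below, statically unstable.

-0.30 kg m⁻³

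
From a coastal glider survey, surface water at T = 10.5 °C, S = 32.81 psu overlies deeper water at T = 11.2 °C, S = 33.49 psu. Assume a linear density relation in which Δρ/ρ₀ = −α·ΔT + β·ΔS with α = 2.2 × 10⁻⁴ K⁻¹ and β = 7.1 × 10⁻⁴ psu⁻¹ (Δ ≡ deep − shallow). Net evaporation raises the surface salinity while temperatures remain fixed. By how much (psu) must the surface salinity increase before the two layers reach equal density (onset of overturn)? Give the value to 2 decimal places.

Neutral buoyancy requires −α(T_deep − T_surf) + β(S_deep − S_surf′) = 0.
S_surf′ = S_deep − (α/β)·ΔT = 33.49 − (2.2 × 10⁻⁴/7.1 × 10⁻⁴)·(+0.7) = 33.2731 psu.
Increase required: 33.2731 − 32.81 = 0.4631 psu.

0.46 psu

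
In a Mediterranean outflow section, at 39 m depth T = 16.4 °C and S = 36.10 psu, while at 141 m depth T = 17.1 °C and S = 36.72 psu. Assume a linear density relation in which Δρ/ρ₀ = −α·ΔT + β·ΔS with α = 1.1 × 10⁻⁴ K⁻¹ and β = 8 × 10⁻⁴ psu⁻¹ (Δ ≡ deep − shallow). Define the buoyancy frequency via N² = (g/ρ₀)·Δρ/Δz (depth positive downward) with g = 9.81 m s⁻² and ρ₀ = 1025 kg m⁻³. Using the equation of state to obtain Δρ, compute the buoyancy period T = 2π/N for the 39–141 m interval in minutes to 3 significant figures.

ΔT = +0.7 K, ΔS = +0.62 psu (deep − shallow).
Δρ/ρ₀ = −αΔT + βΔS = -7.70 × 10⁻⁵ + 4.96 × 10⁻⁴ = 4.19 × 10⁻⁴, so Δρ ≈ 0.4295 kg m⁻³.
N² = (g/ρ₀)·Δρ/Δz = g·(Δρ/ρ₀)/Δz = 9.81 × 4.19 × 10⁻⁴ / 102 = 4.0298 × 10⁻⁵ s⁻².
N = √(4.0298 × 10⁻⁵) = 6.3481 × 10⁻³ rad s⁻¹ → T = 2π/N = 989.77 s = 16.496 min ≈ 16.5 min.

16.5 min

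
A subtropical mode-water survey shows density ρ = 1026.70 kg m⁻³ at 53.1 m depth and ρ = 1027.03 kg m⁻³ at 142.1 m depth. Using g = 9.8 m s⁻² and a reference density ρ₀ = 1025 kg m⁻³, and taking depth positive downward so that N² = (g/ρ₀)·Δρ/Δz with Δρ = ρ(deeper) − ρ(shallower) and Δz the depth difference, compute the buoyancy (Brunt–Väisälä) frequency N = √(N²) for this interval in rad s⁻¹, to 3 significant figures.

Δρ = 1027.03 − 1026.70 = 0.33 kg m⁻³ over Δz = 142.1 − 53.1 = 89 m.
N² = (9.8/1025) × (0.33/89) = 3.5451 × 10⁻⁵ s⁻².
N = √(3.5451 × 10⁻⁵) = 5.9541 × 10⁻³ rad s⁻¹ ≈ 5.95 × 10⁻³ rad s⁻¹.
A positive N² confirms static stability across the interval.

5.95 × 10⁻³ rad s⁻¹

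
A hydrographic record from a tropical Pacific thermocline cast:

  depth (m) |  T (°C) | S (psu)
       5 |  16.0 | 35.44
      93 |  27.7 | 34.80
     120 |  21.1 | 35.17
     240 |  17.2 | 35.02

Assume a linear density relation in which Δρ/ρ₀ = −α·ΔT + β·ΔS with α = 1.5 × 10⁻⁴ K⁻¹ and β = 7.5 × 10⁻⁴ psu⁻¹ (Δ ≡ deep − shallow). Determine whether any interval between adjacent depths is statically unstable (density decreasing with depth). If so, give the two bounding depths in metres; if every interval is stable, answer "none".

Evaluate Δρ/ρ₀ = −αΔT + βΔS across each adjacent pair:
  5–93 m: −αΔT+βΔS = −(1.5 × 10⁻⁴)(+11.7)+(7.5 × 10⁻⁴)(-0.64) = -2.2 × 10⁻³ → UNSTABLE
  93–120 m: −αΔT+βΔS = −(1.5 × 10⁻⁴)(-6.6)+(7.5 × 10⁻⁴)(+0.37) = 1.3 × 10⁻³ → stable
  120–240 m: −αΔT+βΔS = −(1.5 × 10⁻⁴)(-3.9)+(7.5 × 10⁻⁴)(-0.15) = 4.7 × 10⁻⁴ → stable
The 5–93 m interval has Δρ < 0: lighter water underlies denser water.

5–93 m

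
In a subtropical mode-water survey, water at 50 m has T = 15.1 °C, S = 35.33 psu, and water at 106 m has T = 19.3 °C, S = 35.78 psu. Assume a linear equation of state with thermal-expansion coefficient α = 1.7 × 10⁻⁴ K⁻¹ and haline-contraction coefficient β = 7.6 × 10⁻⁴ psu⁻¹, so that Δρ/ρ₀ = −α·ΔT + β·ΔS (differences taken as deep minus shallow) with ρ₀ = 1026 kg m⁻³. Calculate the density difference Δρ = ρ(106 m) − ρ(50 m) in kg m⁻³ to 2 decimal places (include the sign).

-0.38 kg m⁻³

ΔT = +4.2 K, ΔS = +0.45 psu (deep − shallow).
Δρ/ρ₀ = −(1.7 × 10⁻⁴)(+4.2) + (7.6 × 10⁻⁴)(+0.45) = -3.72 × 10⁻⁴.
Δρ = 1026 × (-3.72 × 10⁻⁴) = -0.38 kg m⁻³.
Negative Δρ: lighter below, statically unstable.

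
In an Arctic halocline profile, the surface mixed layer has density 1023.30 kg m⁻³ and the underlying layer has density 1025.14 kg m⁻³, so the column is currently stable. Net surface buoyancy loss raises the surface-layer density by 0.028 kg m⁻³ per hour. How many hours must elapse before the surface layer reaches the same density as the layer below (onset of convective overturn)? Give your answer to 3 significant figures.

Density deficit of the surface layer: 1025.14 − 1023.30 = 1.84 kg m⁻³.
Required change = 1.84 / 0.028 = 65.7 hours.

65.7 hours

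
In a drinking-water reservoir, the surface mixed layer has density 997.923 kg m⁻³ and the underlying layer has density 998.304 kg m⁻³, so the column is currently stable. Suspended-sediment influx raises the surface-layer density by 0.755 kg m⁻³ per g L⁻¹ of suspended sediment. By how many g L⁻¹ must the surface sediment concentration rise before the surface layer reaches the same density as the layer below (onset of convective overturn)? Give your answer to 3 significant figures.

Density deficit of the surface layer: 998.304 − 997.923 = 0.381 kg m⁻³.
Required change = 0.381 / 0.755 = 0.505 g L⁻¹.

0.505 g L⁻¹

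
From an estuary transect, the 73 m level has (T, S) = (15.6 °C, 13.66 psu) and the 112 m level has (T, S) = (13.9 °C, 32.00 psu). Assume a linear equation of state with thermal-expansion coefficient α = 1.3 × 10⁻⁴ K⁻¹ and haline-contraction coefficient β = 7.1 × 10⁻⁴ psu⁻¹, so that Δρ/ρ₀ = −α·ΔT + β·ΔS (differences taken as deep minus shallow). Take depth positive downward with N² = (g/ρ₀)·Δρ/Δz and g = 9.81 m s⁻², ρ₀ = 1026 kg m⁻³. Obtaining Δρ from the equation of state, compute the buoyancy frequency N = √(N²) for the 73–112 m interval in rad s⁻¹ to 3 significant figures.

ΔT = -1.7 K, ΔS = +18.34 psu (deep − shallow).
Δρ/ρ₀ = −αΔT + βΔS = 2.21 × 10⁻⁴ + 0.0130214 = 0.0132424, so Δρ ≈ 13.59 kg m⁻³.
N² = (g/ρ₀)·Δρ/Δz = g·(Δρ/ρ₀)/Δz = 9.81 × 0.0132424 / 39 = 3.3310 × 10⁻³ s⁻².
N = √(3.3310 × 10⁻³) = 0.057715 rad s⁻¹ ≈ 0.0577 rad s⁻¹.

0.0577 rad s⁻¹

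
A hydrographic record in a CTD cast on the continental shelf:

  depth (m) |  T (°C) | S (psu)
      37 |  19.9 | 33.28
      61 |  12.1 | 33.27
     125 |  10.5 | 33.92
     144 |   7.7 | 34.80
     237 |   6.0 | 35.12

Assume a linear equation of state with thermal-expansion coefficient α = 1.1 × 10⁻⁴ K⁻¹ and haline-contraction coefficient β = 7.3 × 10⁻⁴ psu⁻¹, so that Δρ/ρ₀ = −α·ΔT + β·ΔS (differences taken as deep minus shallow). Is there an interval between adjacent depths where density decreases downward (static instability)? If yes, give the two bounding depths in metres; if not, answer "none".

Evaluate Δρ/ρ₀ = −αΔT + βΔS across each adjacent pair:
  37–61 m: −αΔT+βΔS = −(1.1 × 10⁻⁴)(-7.8)+(7.3 × 10⁻⁴)(-0.01) = 8.5 × 10⁻⁴ → stable
  61–125 m: −αΔT+βΔS = −(1.1 × 10⁻⁴)(-1.6)+(7.3 × 10⁻⁴)(+0.65) = 6.5 × 10⁻⁴ → stable
  125–144 m: −αΔT+βΔS = −(1.1 × 10⁻⁴)(-2.8)+(7.3 × 10⁻⁴)(+0.88) = 9.5 × 10⁻⁴ → stable
  144–237 m: −αΔT+βΔS = −(1.1 × 10⁻⁴)(-1.7)+(7.3 × 10⁻⁴)(+0.32) = 4.2 × 10⁻⁴ → stable
Every interval has Δρ > 0: the column is stably stratified throughout.

none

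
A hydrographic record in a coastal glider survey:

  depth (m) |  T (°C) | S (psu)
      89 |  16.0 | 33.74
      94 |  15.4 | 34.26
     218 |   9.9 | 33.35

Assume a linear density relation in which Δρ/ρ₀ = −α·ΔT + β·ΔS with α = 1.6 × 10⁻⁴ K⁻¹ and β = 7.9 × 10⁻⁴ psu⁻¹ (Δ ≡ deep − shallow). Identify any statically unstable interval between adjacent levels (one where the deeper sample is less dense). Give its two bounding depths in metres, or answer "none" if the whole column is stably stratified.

Evaluate Δρ/ρ₀ = −αΔT + βΔS across each adjacent pair:
  89–94 m: −αΔT+βΔS = −(1.6 × 10⁻⁴)(-0.6)+(7.9 × 10⁻⁴)(+0.52) = 5.1 × 10⁻⁴ → stable
  94–218 m: −αΔT+βΔS = −(1.6 × 10⁻⁴)(-5.5)+(7.9 × 10⁻⁴)(-0.91) = 1.6 × 10⁻⁴ → stable
Every interval has Δρ > 0: the column is stably stratified throughout.

none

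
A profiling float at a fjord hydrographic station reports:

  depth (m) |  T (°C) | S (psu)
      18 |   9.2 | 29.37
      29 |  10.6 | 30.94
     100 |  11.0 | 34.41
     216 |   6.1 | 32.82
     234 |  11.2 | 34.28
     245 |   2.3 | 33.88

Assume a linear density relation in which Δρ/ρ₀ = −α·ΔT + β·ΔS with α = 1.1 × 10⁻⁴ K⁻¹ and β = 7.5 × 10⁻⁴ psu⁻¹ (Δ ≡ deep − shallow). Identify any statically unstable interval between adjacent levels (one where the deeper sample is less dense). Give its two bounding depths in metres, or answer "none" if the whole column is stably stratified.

100–216 m

Evaluate Δρ/ρ₀ = −αΔT + βΔS across each adjacent pair:
  18–29 m: −αΔT+βΔS = −(1.1 × 10⁻⁴)(+1.4)+(7.5 × 10⁻⁴)(+1.57) = 1.0 × 10⁻³ → stable
  29–100 m: −αΔT+βΔS = −(1.1 × 10⁻⁴)(+0.4)+(7.5 × 10⁻⁴)(+3.47) = 2.6 × 10⁻³ → stable
  100–216 m: −αΔT+βΔS = −(1.1 × 10⁻⁴)(-4.9)+(7.5 × 10⁻⁴)(-1.59) = -6.5 × 10⁻⁴ → UNSTABLE
  216–234 m: −αΔT+βΔS = −(1.1 × 10⁻⁴)(+5.1)+(7.5 × 10⁻⁴)(+1.46) = 5.3 × 10⁻⁴ → stable
  234–245 m: −αΔT+βΔS = −(1.1 × 10⁻⁴)(-8.9)+(7.5 × 10⁻⁴)(-0.40) = 6.8 × 10⁻⁴ → stable
The 100–216 m interval has Δρ < 0: lighter water underlies denser water.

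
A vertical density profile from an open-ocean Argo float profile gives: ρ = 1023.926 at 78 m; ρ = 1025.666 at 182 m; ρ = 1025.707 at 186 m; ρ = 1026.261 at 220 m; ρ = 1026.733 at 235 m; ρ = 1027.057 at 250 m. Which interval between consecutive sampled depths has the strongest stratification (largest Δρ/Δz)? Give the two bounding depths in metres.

Compute the density gradient over each adjacent pair:
  78–182 m: Δρ/Δz = 1.740/104 = 0.017 kg m⁻⁴
  182–186 m: Δρ/Δz = 0.041/4 = 0.010 kg m⁻⁴
  186–220 m: Δρ/Δz = 0.554/34 = 0.016 kg m⁻⁴
  220–235 m: Δρ/Δz = 0.472/15 = 0.031 kg m⁻⁴
  235–250 m: Δρ/Δz = 0.324/15 = 0.022 kg m⁻⁴
The largest gradient is in the 220–235 m interval — the pycnocline.

220–235 m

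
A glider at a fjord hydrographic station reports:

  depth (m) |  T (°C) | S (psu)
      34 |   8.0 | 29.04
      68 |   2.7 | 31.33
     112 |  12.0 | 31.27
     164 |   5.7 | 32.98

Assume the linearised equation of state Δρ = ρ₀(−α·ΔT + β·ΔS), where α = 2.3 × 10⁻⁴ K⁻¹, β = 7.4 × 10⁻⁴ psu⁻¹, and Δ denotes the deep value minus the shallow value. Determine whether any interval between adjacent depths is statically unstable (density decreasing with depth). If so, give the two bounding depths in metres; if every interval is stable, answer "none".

Evaluate Δρ/ρ₀ = −αΔT + βΔS across each adjacent pair:
  34–68 m: −αΔT+βΔS = −(2.3 × 10⁻⁴)(-5.3)+(7.4 × 10⁻⁴)(+2.29) = 2.9 × 10⁻³ → stable
  68–112 m: −αΔT+βΔS = −(2.3 × 10⁻⁴)(+9.3)+(7.4 × 10⁻⁴)(-0.06) = -2.2 × 10⁻³ → UNSTABLE
  112–164 m: −αΔT+βΔS = −(2.3 × 10⁻⁴)(-6.3)+(7.4 × 10⁻⁴)(+1.71) = 2.7 × 10⁻³ → stable
The 68–112 m interval has Δρ < 0: lighter water underlies denser water.

68–112 m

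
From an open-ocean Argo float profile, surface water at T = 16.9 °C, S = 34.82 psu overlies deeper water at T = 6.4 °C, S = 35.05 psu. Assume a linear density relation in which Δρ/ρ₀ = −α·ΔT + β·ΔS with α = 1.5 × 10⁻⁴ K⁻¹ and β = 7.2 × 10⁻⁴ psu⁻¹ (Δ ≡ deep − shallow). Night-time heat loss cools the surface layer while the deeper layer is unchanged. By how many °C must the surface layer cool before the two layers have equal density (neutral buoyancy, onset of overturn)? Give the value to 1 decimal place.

Neutral buoyancy requires Δρ = 0, i.e. −α(T_deep − T_surf′) + β(S_deep − S_surf) = 0.
T_surf′ = T_deep − (β/α)·ΔS = 6.4 − (7.2 × 10⁻⁴/1.5 × 10⁻⁴)·(+0.23) = 5.296 °C.
Cooling required: 16.9 − (5.296) = 11.604 °C.

11.6 °C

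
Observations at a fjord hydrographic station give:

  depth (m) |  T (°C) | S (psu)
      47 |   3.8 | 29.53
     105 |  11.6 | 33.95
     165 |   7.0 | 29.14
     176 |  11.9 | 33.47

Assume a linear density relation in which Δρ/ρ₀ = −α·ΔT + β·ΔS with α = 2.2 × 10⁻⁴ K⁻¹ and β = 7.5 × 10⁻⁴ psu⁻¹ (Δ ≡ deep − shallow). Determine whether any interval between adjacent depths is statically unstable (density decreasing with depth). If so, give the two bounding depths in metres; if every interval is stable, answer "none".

Evaluate Δρ/ρ₀ = −αΔT + βΔS across each adjacent pair:
  47–105 m: −αΔT+βΔS = −(2.2 × 10⁻⁴)(+7.8)+(7.5 × 10⁻⁴)(+4.42) = 1.6 × 10⁻³ → stable
  105–165 m: −αΔT+βΔS = −(2.2 × 10⁻⁴)(-4.6)+(7.5 × 10⁻⁴)(-4.81) = -2.6 × 10⁻³ → UNSTABLE
  165–176 m: −αΔT+βΔS = −(2.2 × 10⁻⁴)(+4.9)+(7.5 × 10⁻⁴)(+4.33) = 2.2 × 10⁻³ → stable
The 105–165 m interval has Δρ < 0: lighter water underlies denser water.

105–165 m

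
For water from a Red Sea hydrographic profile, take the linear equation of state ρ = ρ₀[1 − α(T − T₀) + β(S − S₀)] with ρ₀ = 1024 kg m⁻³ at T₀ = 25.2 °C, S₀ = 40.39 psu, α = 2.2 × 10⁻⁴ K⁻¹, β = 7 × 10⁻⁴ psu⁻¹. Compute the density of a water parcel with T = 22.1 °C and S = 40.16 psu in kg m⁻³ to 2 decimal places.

1024.53 kg m⁻³

T − T₀ = -3.1 K, S − S₀ = -0.23 psu.
Bracket = 1 − α·(-3.1) + β·(-0.23) = 1 + (5.21 × 10⁻⁴) = 1.0005210.
ρ = 1024 × 1.0005210 = 1024.53 kg m⁻³.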